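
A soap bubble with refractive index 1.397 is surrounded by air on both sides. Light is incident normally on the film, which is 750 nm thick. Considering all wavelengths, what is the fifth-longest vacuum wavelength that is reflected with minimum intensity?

Ray reflecting at the top interface goes from n = 1.0 toward n = 1.397: a half-wave phase shift.
Bottom surface (1.397 → 1.0): reflection off a lower-index medium gives no phase shift.
The two reflections differ by half a wavelength.
So the condition for destructive reflection is 2 n t = m λ.
λ = 2 n t / m. The fifth-longest wavelength is m = 5: λ = 2 × 1.397 × 750 / 5.00 = 419 nm.

419 nm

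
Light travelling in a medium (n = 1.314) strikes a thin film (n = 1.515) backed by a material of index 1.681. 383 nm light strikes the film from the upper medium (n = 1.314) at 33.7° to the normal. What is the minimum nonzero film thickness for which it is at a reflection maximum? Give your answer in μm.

Ray reflecting at the top interface goes from n = 1.314 toward n = 1.515: a half-wave phase shift.
Bottom surface (1.515 → 1.681): reflection off a higher-index medium gives a half-wave phase shift.
Net: no relative phase inversion (both shifts match).
So the condition for constructive reflection is 2 n t cos θ_r = m λ.
Snell's law: 1.314 sin 33.7° = 1.515 sin θ_r → sin θ_r = 0.481, cos θ_r = 0.877.
Minimum nonzero at m = 1: t = λ / (2 n cos θ_r) = 383 / (2 × 1.515 × 0.877) = 144 nm.

0.144 μm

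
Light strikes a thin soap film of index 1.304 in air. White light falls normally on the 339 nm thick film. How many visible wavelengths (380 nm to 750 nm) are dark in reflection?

Top surface (1.0 → 1.304): reflection off a higher-index medium gives a half-wave phase shift.
Ray reflecting at the bottom interface goes from n = 1.304 toward n = 1.0: no phase shift.
Net: one phase inversion between the two reflected rays.
So the condition for destructive reflection is 2 n t = m λ.
λ = 2 n t / m = 884 / m nm.
m=1: 884 nm (IR); m=2: 442 nm (visible); m=3: 295 nm (UV).

1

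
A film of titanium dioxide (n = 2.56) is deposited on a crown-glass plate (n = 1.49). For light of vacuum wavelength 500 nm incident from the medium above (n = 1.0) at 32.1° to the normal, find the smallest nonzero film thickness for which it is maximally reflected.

49.9 nm

At the upper boundary (n = 1.0 to n = 2.56) the reflected ray undergoes a half-wave phase shift.
Bottom surface (2.56 → 1.49): reflection off a lower-index medium gives no phase shift.
The two reflections differ by half a wavelength.
For strong reflection here: 2 n t cos θ_r = (m + ½) λ.
Snell's law: 1.0 sin 32.1° = 2.56 sin θ_r → sin θ_r = 0.208, cos θ_r = 0.978.
Minimum at m = 0: t = λ / (4 n cos θ_r) = 500 / (4 × 2.56 × 0.978) = 49.9 nm.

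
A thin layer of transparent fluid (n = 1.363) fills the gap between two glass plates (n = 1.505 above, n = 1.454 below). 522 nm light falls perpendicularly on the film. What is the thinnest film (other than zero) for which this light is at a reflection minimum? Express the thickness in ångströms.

1915 Å

Ray reflecting at the top interface goes from n = 1.505 toward n = 1.363: no phase shift.
Bottom surface (1.363 → 1.454): reflection off a higher-index medium gives a half-wave phase shift.
Exactly one π shift → a net half-wave offset.
For minimum reflection here: 2 n t = m λ.
Minimum nonzero at m = 1: t = λ / (2 n) = 522 / (2 × 1.363) = 191 nm.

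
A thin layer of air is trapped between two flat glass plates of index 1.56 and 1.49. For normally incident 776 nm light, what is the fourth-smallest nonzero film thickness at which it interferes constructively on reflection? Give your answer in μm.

1.36 μm

Top surface (1.56 → 1.0): reflection off a lower-index medium gives no phase shift.
At the lower boundary (n = 1.0 to n = 1.49) the reflected ray undergoes a half-wave phase shift.
Net: one phase inversion between the two reflected rays.
With one net inversion, constructive interference in reflection requires 2 n t = (m + ½) λ.
The fourth-smallest nonzero thickness corresponds to m = 3: t = (m + ½) λ / (2 n) = 3.50 × 776 / (2 × 1.0) = 1358 nm.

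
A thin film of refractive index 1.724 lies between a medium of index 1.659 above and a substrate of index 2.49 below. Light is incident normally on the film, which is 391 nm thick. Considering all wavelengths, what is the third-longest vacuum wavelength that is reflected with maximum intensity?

449 nm

Top surface (1.659 → 1.724): reflection off a higher-index medium gives a half-wave phase shift.
Bottom surface (1.724 → 2.49): reflection off a higher-index medium gives a half-wave phase shift.
Zero or two π shifts → no net half-wave offset.
For maximum reflection here: 2 n t = m λ.
λ = 2 n t / m. The third-longest wavelength is m = 3: λ = 2 × 1.724 × 391 / 3.00 = 449 nm.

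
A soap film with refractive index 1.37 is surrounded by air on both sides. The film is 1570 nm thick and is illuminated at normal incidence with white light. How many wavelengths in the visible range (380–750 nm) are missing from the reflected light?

6

At the upper boundary (n = 1.0 to n = 1.37) the reflected ray undergoes a half-wave phase shift.
Ray reflecting at the bottom interface goes from n = 1.37 toward n = 1.0: no phase shift.
Net: one phase inversion between the two reflected rays.
With one net inversion, destructive interference in reflection requires 2 n t = m λ.
λ = 2 n t / m = 4302 / m nm.
m=5: 860 nm (IR); m=6: 717 nm (visible); m=7: 615 nm (visible); m=8: 538 nm (visible); m=9: 478 nm (visible); m=10: 430 nm (visible); m=11: 391 nm (visible); m=12: 358 nm (UV).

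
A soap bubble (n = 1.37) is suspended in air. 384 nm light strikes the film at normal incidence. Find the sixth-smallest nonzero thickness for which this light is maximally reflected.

771 nm

Top surface (1.0 → 1.37): reflection off a higher-index medium gives a half-wave phase shift.
Ray reflecting at the bottom interface goes from n = 1.37 toward n = 1.0: no phase shift.
Net: one phase inversion between the two reflected rays.
With one net inversion, constructive interference in reflection requires 2 n t = (m + ½) λ.
The sixth-smallest nonzero thickness corresponds to m = 5: t = (m + ½) λ / (2 n) = 5.50 × 384 / (2 × 1.37) = 771 nm.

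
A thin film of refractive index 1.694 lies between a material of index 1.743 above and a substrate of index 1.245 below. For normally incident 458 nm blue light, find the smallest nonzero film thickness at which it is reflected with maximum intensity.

At the upper boundary (n = 1.743 to n = 1.694) the reflected ray undergoes no phase shift.
Bottom surface (1.694 → 1.245): reflection off a lower-index medium gives no phase shift.
Zero or two π shifts → no net half-wave offset.
So the condition for constructive reflection is 2 n t = m λ.
Minimum nonzero at m = 1: t = λ / (2 n) = 458 / (2 × 1.694) = 135 nm.

135 nm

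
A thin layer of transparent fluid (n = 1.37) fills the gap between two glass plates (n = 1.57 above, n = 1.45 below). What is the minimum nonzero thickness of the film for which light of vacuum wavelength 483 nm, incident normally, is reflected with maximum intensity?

At the upper boundary (n = 1.57 to n = 1.37) the reflected ray undergoes no phase shift.
Ray reflecting at the bottom interface goes from n = 1.37 toward n = 1.45: a half-wave phase shift.
Exactly one π shift → a net half-wave offset.
So the condition for constructive reflection is 2 n t = (m + ½) λ.
Minimum at m = 0: t = λ / (4 n) = 483 / (4 × 1.37) = 88.1 nm.

88.1 nm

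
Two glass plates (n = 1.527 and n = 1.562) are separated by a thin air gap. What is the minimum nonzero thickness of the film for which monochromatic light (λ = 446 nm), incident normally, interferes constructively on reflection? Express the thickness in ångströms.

Top surface (1.527 → 1.0): reflection off a lower-index medium gives no phase shift.
At the lower boundary (n = 1.0 to n = 1.562) the reflected ray undergoes a half-wave phase shift.
The two reflections differ by half a wavelength.
With one net inversion, constructive interference in reflection requires 2 n t = (m + ½) λ.
Minimum at m = 0: t = λ / (4 n) = 446 / (4 × 1.0) = 112 nm.

1115 Å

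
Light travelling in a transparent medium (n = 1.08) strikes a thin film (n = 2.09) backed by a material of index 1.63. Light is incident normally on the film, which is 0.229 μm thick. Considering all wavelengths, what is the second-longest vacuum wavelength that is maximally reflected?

At the upper boundary (n = 1.08 to n = 2.09) the reflected ray undergoes a half-wave phase shift.
At the lower boundary (n = 2.09 to n = 1.63) the reflected ray undergoes no phase shift.
Net: one phase inversion between the two reflected rays.
With one net inversion, constructive interference in reflection requires 2 n t = (m + ½) λ.
λ = 2 n t / (m + ½). The second-longest wavelength is m = 1: λ = 2 × 2.09 × 229 / 1.50 = 638 nm.

638 nm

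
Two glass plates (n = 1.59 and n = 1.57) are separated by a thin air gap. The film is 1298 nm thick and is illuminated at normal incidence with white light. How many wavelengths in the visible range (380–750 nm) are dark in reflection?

At the upper boundary (n = 1.59 to n = 1.0) the reflected ray undergoes no phase shift.
Bottom surface (1.0 → 1.57): reflection off a higher-index medium gives a half-wave phase shift.
Net: one phase inversion between the two reflected rays.
So the condition for destructive reflection is 2 n t = m λ.
λ = 2 n t / m = 2596 / m nm.
m=3: 865 nm (IR); m=4: 649 nm (visible); m=5: 519 nm (visible); m=6: 433 nm (visible); m=7: 371 nm (UV).

3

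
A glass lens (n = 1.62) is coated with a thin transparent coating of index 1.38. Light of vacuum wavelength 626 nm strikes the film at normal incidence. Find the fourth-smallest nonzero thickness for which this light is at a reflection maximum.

907 nm

At the upper boundary (n = 1.0 to n = 1.38) the reflected ray undergoes a half-wave phase shift.
Ray reflecting at the bottom interface goes from n = 1.38 toward n = 1.62: a half-wave phase shift.
The two reflections carry the same phase change, so no net offset.
With no net inversion, constructive interference in reflection requires 2 n t = m λ.
The fourth-smallest nonzero thickness corresponds to m = 4: t = m λ / (2 n) = 4.00 × 626 / (2 × 1.38) = 907 nm.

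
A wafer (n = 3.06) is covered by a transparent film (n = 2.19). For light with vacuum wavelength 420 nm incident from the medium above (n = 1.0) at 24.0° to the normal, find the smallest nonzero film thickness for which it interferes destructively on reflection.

Ray reflecting at the top interface goes from n = 1.0 toward n = 2.19: a half-wave phase shift.
Ray reflecting at the bottom interface goes from n = 2.19 toward n = 3.06: a half-wave phase shift.
Zero or two π shifts → no net half-wave offset.
For minimum reflection here: 2 n t cos θ_r = (m + ½) λ.
Snell's law: 1.0 sin 24.0° = 2.19 sin θ_r → sin θ_r = 0.186, cos θ_r = 0.983.
Minimum at m = 0: t = λ / (4 n cos θ_r) = 420 / (4 × 2.19 × 0.983) = 48.8 nm.

48.8 nm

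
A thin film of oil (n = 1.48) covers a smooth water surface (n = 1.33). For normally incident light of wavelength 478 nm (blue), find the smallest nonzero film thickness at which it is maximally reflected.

Ray reflecting at the top interface goes from n = 1.0 toward n = 1.48: a half-wave phase shift.
Ray reflecting at the bottom interface goes from n = 1.48 toward n = 1.33: no phase shift.
The two reflections differ by half a wavelength.
So the condition for constructive reflection is 2 n t = (m + ½) λ.
Minimum at m = 0: t = λ / (4 n) = 478 / (4 × 1.48) = 80.7 nm.

80.7 nm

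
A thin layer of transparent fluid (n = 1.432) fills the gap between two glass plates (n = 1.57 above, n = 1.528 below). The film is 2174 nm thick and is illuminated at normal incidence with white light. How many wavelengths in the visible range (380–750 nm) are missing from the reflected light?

Ray reflecting at the top interface goes from n = 1.57 toward n = 1.432: no phase shift.
Ray reflecting at the bottom interface goes from n = 1.432 toward n = 1.528: a half-wave phase shift.
Net: one phase inversion between the two reflected rays.
With one net inversion, destructive interference in reflection requires 2 n t = m λ.
λ = 2 n t / m = 6226 / m nm.
m=8: 778 nm (IR); m=9: 692 nm (visible); m=10: 623 nm (visible); m=11: 566 nm (visible); m=12: 519 nm (visible); m=13: 479 nm (visible); m=14: 445 nm (visible); m=15: 415 nm (visible); m=16: 389 nm (visible); m=17: 366 nm (UV).

8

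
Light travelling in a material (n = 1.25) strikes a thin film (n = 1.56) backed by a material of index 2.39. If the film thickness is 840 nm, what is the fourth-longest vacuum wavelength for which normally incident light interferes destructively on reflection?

749 nm

At the upper boundary (n = 1.25 to n = 1.56) the reflected ray undergoes a half-wave phase shift.
Bottom surface (1.56 → 2.39): reflection off a higher-index medium gives a half-wave phase shift.
Net: no relative phase inversion (both shifts match).
With no net inversion, destructive interference in reflection requires 2 n t = (m + ½) λ.
λ = 2 n t / (m + ½). The fourth-longest wavelength is m = 3: λ = 2 × 1.56 × 840 / 3.50 = 749 nm.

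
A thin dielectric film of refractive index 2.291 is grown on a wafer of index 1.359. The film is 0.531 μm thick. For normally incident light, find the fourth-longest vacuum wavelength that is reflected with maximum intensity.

At the upper boundary (n = 1.0 to n = 2.291) the reflected ray undergoes a half-wave phase shift.
Ray reflecting at the bottom interface goes from n = 2.291 toward n = 1.359: no phase shift.
The two reflections differ by half a wavelength.
With one net inversion, constructive interference in reflection requires 2 n t = (m + ½) λ.
λ = 2 n t / (m + ½). The fourth-longest wavelength is m = 3: λ = 2 × 2.291 × 531 / 3.50 = 695 nm.

695 nm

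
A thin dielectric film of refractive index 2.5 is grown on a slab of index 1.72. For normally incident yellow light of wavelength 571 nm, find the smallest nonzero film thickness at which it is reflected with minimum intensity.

114 nm

Top surface (1.0 → 2.5): reflection off a higher-index medium gives a half-wave phase shift.
Bottom surface (2.5 → 1.72): reflection off a lower-index medium gives no phase shift.
The two reflections differ by half a wavelength.
With one net inversion, destructive interference in reflection requires 2 n t = m λ.
Minimum nonzero at m = 1: t = λ / (2 n) = 571 / (2 × 2.5) = 114 nm.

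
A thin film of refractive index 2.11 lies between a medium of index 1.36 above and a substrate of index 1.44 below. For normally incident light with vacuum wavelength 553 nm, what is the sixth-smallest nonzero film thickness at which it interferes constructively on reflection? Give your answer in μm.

At the upper boundary (n = 1.36 to n = 2.11) the reflected ray undergoes a half-wave phase shift.
Ray reflecting at the bottom interface goes from n = 2.11 toward n = 1.44: no phase shift.
The two reflections differ by half a wavelength.
For maximum reflection here: 2 n t = (m + ½) λ.
The sixth-smallest nonzero thickness corresponds to m = 5: t = (m + ½) λ / (2 n) = 5.50 × 553 / (2 × 2.11) = 721 nm.

0.721 μm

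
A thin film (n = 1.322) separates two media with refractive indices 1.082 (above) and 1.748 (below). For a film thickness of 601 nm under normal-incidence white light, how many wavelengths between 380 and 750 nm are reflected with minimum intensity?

At the upper boundary (n = 1.082 to n = 1.322) the reflected ray undergoes a half-wave phase shift.
Ray reflecting at the bottom interface goes from n = 1.322 toward n = 1.748: a half-wave phase shift.
Net: no relative phase inversion (both shifts match).
For minimum reflection here: 2 n t = (m + ½) λ.
λ = 2 n t / (m + ½) = 1589 / (m + ½) nm.
m=1: 1059 nm (IR); m=2: 636 nm (visible); m=3: 454 nm (visible); m=4: 353 nm (UV).

2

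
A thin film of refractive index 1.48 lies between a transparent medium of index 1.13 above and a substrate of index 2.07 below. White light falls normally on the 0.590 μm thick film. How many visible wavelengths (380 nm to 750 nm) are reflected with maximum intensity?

At the upper boundary (n = 1.13 to n = 1.48) the reflected ray undergoes a half-wave phase shift.
At the lower boundary (n = 1.48 to n = 2.07) the reflected ray undergoes a half-wave phase shift.
Zero or two π shifts → no net half-wave offset.
So the condition for constructive reflection is 2 n t = m λ.
λ = 2 n t / m = 1746 / m nm.
m=2: 873 nm (IR); m=3: 582 nm (visible); m=4: 437 nm (visible); m=5: 349 nm (UV).

2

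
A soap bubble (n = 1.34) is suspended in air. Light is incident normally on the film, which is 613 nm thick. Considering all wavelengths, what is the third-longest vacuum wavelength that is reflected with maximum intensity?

At the upper boundary (n = 1.0 to n = 1.34) the reflected ray undergoes a half-wave phase shift.
Ray reflecting at the bottom interface goes from n = 1.34 toward n = 1.0: no phase shift.
The two reflections differ by half a wavelength.
With one net inversion, constructive interference in reflection requires 2 n t = (m + ½) λ.
λ = 2 n t / (m + ½). The third-longest wavelength is m = 2: λ = 2 × 1.34 × 613 / 2.50 = 657 nm.

657 nm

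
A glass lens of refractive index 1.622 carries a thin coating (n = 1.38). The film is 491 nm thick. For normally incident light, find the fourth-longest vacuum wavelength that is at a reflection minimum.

Ray reflecting at the top interface goes from n = 1.0 toward n = 1.38: a half-wave phase shift.
At the lower boundary (n = 1.38 to n = 1.622) the reflected ray undergoes a half-wave phase shift.
Zero or two π shifts → no net half-wave offset.
With no net inversion, destructive interference in reflection requires 2 n t = (m + ½) λ.
λ = 2 n t / (m + ½). The fourth-longest wavelength is m = 3: λ = 2 × 1.38 × 491 / 3.50 = 387 nm.

387 nm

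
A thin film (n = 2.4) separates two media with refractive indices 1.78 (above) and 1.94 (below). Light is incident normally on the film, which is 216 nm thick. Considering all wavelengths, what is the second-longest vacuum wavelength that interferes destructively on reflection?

518 nm

Top surface (1.78 → 2.4): reflection off a higher-index medium gives a half-wave phase shift.
At the lower boundary (n = 2.4 to n = 1.94) the reflected ray undergoes no phase shift.
The two reflections differ by half a wavelength.
For minimum reflection here: 2 n t = m λ.
λ = 2 n t / m. The second-longest wavelength is m = 2: λ = 2 × 2.4 × 216 / 2.00 = 518 nm.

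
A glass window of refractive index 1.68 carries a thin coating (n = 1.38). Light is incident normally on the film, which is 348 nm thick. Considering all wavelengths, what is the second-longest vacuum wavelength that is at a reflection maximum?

480 nm

Top surface (1.0 → 1.38): reflection off a higher-index medium gives a half-wave phase shift.
At the lower boundary (n = 1.38 to n = 1.68) the reflected ray undergoes a half-wave phase shift.
Zero or two π shifts → no net half-wave offset.
With no net inversion, constructive interference in reflection requires 2 n t = m λ.
λ = 2 n t / m. The second-longest wavelength is m = 2: λ = 2 × 1.38 × 348 / 2.00 = 480 nm.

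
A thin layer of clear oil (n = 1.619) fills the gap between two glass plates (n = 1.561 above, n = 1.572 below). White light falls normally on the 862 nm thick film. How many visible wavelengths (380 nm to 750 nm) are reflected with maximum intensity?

Top surface (1.561 → 1.619): reflection off a higher-index medium gives a half-wave phase shift.
Bottom surface (1.619 → 1.572): reflection off a lower-index medium gives no phase shift.
The two reflections differ by half a wavelength.
For bright reflection here: 2 n t = (m + ½) λ.
λ = 2 n t / (m + ½) = 2791 / (m + ½) nm.
m=3: 797 nm (IR); m=4: 620 nm (visible); m=5: 507 nm (visible); m=6: 429 nm (visible); m=7: 372 nm (UV).

3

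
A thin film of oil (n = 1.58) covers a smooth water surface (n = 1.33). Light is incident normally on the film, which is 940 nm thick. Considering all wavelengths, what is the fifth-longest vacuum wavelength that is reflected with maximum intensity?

Top surface (1.0 → 1.58): reflection off a higher-index medium gives a half-wave phase shift.
Bottom surface (1.58 → 1.33): reflection off a lower-index medium gives no phase shift.
Exactly one π shift → a net half-wave offset.
With one net inversion, constructive interference in reflection requires 2 n t = (m + ½) λ.
λ = 2 n t / (m + ½). The fifth-longest wavelength is m = 4: λ = 2 × 1.58 × 940 / 4.50 = 660 nm.

660 nm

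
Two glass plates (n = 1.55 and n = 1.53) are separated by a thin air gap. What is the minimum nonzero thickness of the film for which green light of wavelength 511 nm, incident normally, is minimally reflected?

Top surface (1.55 → 1.0): reflection off a lower-index medium gives no phase shift.
Bottom surface (1.0 → 1.53): reflection off a higher-index medium gives a half-wave phase shift.
Exactly one π shift → a net half-wave offset.
So the condition for destructive reflection is 2 n t = m λ.
Minimum nonzero at m = 1: t = λ / (2 n) = 511 / (2 × 1.0) = 256 nm.

256 nm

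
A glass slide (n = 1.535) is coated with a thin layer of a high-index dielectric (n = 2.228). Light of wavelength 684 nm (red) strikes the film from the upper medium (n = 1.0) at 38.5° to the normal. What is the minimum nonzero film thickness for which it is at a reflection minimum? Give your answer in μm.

Top surface (1.0 → 2.228): reflection off a higher-index medium gives a half-wave phase shift.
Bottom surface (2.228 → 1.535): reflection off a lower-index medium gives no phase shift.
Exactly one π shift → a net half-wave offset.
So the condition for destructive reflection is 2 n t cos θ_r = m λ.
Snell's law: 1.0 sin 38.5° = 2.228 sin θ_r → sin θ_r = 0.279, cos θ_r = 0.960.
Minimum nonzero at m = 1: t = λ / (2 n cos θ_r) = 684 / (2 × 2.228 × 0.960) = 160 nm.

0.160 μm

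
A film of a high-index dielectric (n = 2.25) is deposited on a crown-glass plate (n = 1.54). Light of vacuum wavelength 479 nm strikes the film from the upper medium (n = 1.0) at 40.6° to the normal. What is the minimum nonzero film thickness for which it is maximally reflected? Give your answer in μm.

At the upper boundary (n = 1.0 to n = 2.25) the reflected ray undergoes a half-wave phase shift.
At the lower boundary (n = 2.25 to n = 1.54) the reflected ray undergoes no phase shift.
Exactly one π shift → a net half-wave offset.
For maximum reflection here: 2 n t cos θ_r = (m + ½) λ.
Snell's law: 1.0 sin 40.6° = 2.25 sin θ_r → sin θ_r = 0.289, cos θ_r = 0.957.
Minimum at m = 0: t = λ / (4 n cos θ_r) = 479 / (4 × 2.25 × 0.957) = 55.6 nm.

0.0556 μm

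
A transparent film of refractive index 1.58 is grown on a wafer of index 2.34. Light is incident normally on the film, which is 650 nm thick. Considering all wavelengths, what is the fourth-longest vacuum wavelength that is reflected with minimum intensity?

587 nm

Ray reflecting at the top interface goes from n = 1.0 toward n = 1.58: a half-wave phase shift.
Bottom surface (1.58 → 2.34): reflection off a higher-index medium gives a half-wave phase shift.
Zero or two π shifts → no net half-wave offset.
So the condition for destructive reflection is 2 n t = (m + ½) λ.
λ = 2 n t / (m + ½). The fourth-longest wavelength is m = 3: λ = 2 × 1.58 × 650 / 3.50 = 587 nm.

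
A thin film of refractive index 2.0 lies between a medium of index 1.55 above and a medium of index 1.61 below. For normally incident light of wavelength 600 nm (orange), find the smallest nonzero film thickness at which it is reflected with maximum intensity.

75.0 nm

Top surface (1.55 → 2.0): reflection off a higher-index medium gives a half-wave phase shift.
Ray reflecting at the bottom interface goes from n = 2.0 toward n = 1.61: no phase shift.
Exactly one π shift → a net half-wave offset.
For maximum reflection here: 2 n t = (m + ½) λ.
Minimum at m = 0: t = λ / (4 n) = 600 / (4 × 2.0) = 75.0 nm.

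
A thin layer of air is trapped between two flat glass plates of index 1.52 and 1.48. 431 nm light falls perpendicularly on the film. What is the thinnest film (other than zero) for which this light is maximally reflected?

108 nm

Top surface (1.52 → 1.0): reflection off a lower-index medium gives no phase shift.
Ray reflecting at the bottom interface goes from n = 1.0 toward n = 1.48: a half-wave phase shift.
Exactly one π shift → a net half-wave offset.
For bright reflection here: 2 n t = (m + ½) λ.
Minimum at m = 0: t = λ / (4 n) = 431 / (4 × 1.0) = 108 nm.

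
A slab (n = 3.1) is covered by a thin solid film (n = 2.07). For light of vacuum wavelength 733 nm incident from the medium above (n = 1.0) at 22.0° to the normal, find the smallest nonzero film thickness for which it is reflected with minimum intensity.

90.0 nm

Ray reflecting at the top interface goes from n = 1.0 toward n = 2.07: a half-wave phase shift.
Bottom surface (2.07 → 3.1): reflection off a higher-index medium gives a half-wave phase shift.
Net: no relative phase inversion (both shifts match).
So the condition for destructive reflection is 2 n t cos θ_r = (m + ½) λ.
Snell's law: 1.0 sin 22.0° = 2.07 sin θ_r → sin θ_r = 0.181, cos θ_r = 0.983.
Minimum at m = 0: t = λ / (4 n cos θ_r) = 733 / (4 × 2.07 × 0.983) = 90.0 nm.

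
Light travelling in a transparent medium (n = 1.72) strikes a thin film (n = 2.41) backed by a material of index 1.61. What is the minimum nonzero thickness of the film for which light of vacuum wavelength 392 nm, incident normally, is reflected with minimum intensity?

81.3 nm

Top surface (1.72 → 2.41): reflection off a higher-index medium gives a half-wave phase shift.
Ray reflecting at the bottom interface goes from n = 2.41 toward n = 1.61: no phase shift.
Net: one phase inversion between the two reflected rays.
For minimum reflection here: 2 n t = m λ.
Minimum nonzero at m = 1: t = λ / (2 n) = 392 / (2 × 2.41) = 81.3 nm.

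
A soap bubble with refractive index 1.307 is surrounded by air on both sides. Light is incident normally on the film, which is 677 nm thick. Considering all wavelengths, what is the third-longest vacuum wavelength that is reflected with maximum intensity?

Top surface (1.0 → 1.307): reflection off a higher-index medium gives a half-wave phase shift.
Ray reflecting at the bottom interface goes from n = 1.307 toward n = 1.0: no phase shift.
Net: one phase inversion between the two reflected rays.
For maximum reflection here: 2 n t = (m + ½) λ.
λ = 2 n t / (m + ½). The third-longest wavelength is m = 2: λ = 2 × 1.307 × 677 / 2.50 = 708 nm.

708 nm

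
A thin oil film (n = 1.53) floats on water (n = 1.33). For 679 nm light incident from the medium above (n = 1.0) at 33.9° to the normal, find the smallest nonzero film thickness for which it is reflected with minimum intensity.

238 nm

At the upper boundary (n = 1.0 to n = 1.53) the reflected ray undergoes a half-wave phase shift.
At the lower boundary (n = 1.53 to n = 1.33) the reflected ray undergoes no phase shift.
Exactly one π shift → a net half-wave offset.
For dark reflection here: 2 n t cos θ_r = m λ.
Snell's law: 1.0 sin 33.9° = 1.53 sin θ_r → sin θ_r = 0.365, cos θ_r = 0.931.
Minimum nonzero at m = 1: t = λ / (2 n cos θ_r) = 679 / (2 × 1.53 × 0.931) = 238 nm.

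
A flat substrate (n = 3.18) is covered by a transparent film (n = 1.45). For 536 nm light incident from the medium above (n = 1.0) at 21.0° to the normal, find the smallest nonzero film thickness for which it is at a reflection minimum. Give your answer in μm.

Ray reflecting at the top interface goes from n = 1.0 toward n = 1.45: a half-wave phase shift.
Ray reflecting at the bottom interface goes from n = 1.45 toward n = 3.18: a half-wave phase shift.
Net: no relative phase inversion (both shifts match).
With no net inversion, destructive interference in reflection requires 2 n t cos θ_r = (m + ½) λ.
Snell's law: 1.0 sin 21.0° = 1.45 sin θ_r → sin θ_r = 0.247, cos θ_r = 0.969.
Minimum at m = 0: t = λ / (4 n cos θ_r) = 536 / (4 × 1.45 × 0.969) = 95.4 nm.

0.0954 μm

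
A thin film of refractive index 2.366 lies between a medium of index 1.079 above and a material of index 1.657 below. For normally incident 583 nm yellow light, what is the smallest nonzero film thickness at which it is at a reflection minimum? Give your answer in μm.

0.123 μm

At the upper boundary (n = 1.079 to n = 2.366) the reflected ray undergoes a half-wave phase shift.
Bottom surface (2.366 → 1.657): reflection off a lower-index medium gives no phase shift.
The two reflections differ by half a wavelength.
With one net inversion, destructive interference in reflection requires 2 n t = m λ.
The smallest nonzero thickness corresponds to m = 1: t = m λ / (2 n) = 1.00 × 583 / (2 × 2.366) = 123 nm.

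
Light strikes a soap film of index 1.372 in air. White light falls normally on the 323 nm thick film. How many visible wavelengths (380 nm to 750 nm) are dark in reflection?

1

At the upper boundary (n = 1.0 to n = 1.372) the reflected ray undergoes a half-wave phase shift.
Ray reflecting at the bottom interface goes from n = 1.372 toward n = 1.0: no phase shift.
Exactly one π shift → a net half-wave offset.
For minimum reflection here: 2 n t = m λ.
λ = 2 n t / m = 886 / m nm.
m=1: 886 nm (IR); m=2: 443 nm (visible); m=3: 295 nm (UV).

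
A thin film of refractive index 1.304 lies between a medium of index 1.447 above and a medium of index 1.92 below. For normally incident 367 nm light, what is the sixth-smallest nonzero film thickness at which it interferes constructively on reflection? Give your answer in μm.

0.774 μm

Top surface (1.447 → 1.304): reflection off a lower-index medium gives no phase shift.
Bottom surface (1.304 → 1.92): reflection off a higher-index medium gives a half-wave phase shift.
The two reflections differ by half a wavelength.
So the condition for constructive reflection is 2 n t = (m + ½) λ.
The sixth-smallest nonzero thickness corresponds to m = 5: t = (m + ½) λ / (2 n) = 5.50 × 367 / (2 × 1.304) = 774 nm.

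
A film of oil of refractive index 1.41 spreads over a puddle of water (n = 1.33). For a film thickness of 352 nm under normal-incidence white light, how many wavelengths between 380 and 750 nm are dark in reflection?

At the upper boundary (n = 1.0 to n = 1.41) the reflected ray undergoes a half-wave phase shift.
Ray reflecting at the bottom interface goes from n = 1.41 toward n = 1.33: no phase shift.
The two reflections differ by half a wavelength.
For weak reflection here: 2 n t = m λ.
λ = 2 n t / m = 993 / m nm.
m=1: 993 nm (IR); m=2: 496 nm (visible); m=3: 331 nm (UV).

1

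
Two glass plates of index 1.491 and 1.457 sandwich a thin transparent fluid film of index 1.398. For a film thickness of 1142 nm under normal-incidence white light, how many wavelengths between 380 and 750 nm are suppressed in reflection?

4

Top surface (1.491 → 1.398): reflection off a lower-index medium gives no phase shift.
At the lower boundary (n = 1.398 to n = 1.457) the reflected ray undergoes a half-wave phase shift.
Exactly one π shift → a net half-wave offset.
So the condition for destructive reflection is 2 n t = m λ.
λ = 2 n t / m = 3193 / m nm.
m=4: 798 nm (IR); m=5: 639 nm (visible); m=6: 532 nm (visible); m=7: 456 nm (visible); m=8: 399 nm (visible); m=9: 355 nm (UV).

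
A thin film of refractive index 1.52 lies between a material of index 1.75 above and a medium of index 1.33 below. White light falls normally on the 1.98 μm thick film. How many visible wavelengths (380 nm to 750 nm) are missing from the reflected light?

8

At the upper boundary (n = 1.75 to n = 1.52) the reflected ray undergoes no phase shift.
At the lower boundary (n = 1.52 to n = 1.33) the reflected ray undergoes no phase shift.
Net: no relative phase inversion (both shifts match).
With no net inversion, destructive interference in reflection requires 2 n t = (m + ½) λ.
λ = 2 n t / (m + ½) = 6019 / (m + ½) nm.
m=7: 803 nm (IR); m=8: 708 nm (visible); m=9: 634 nm (visible); m=10: 573 nm (visible); m=11: 523 nm (visible); m=12: 482 nm (visible); m=13: 446 nm (visible); m=14: 415 nm (visible); m=15: 388 nm (visible); m=16: 365 nm (UV).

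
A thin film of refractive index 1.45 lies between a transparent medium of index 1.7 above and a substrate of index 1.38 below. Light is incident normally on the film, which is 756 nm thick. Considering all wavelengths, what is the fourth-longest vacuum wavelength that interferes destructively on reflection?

Ray reflecting at the top interface goes from n = 1.7 toward n = 1.45: no phase shift.
At the lower boundary (n = 1.45 to n = 1.38) the reflected ray undergoes no phase shift.
Net: no relative phase inversion (both shifts match).
With no net inversion, destructive interference in reflection requires 2 n t = (m + ½) λ.
λ = 2 n t / (m + ½). The fourth-longest wavelength is m = 3: λ = 2 × 1.45 × 756 / 3.50 = 626 nm.

626 nm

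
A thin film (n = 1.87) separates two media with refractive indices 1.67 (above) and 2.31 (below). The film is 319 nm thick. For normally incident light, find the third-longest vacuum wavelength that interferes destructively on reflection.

At the upper boundary (n = 1.67 to n = 1.87) the reflected ray undergoes a half-wave phase shift.
Ray reflecting at the bottom interface goes from n = 1.87 toward n = 2.31: a half-wave phase shift.
Net: no relative phase inversion (both shifts match).
For weak reflection here: 2 n t = (m + ½) λ.
λ = 2 n t / (m + ½). The third-longest wavelength is m = 2: λ = 2 × 1.87 × 319 / 2.50 = 477 nm.

477 nm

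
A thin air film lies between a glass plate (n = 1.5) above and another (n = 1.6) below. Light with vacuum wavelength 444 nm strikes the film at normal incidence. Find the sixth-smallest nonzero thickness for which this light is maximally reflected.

1221 nm

Ray reflecting at the top interface goes from n = 1.5 toward n = 1.0: no phase shift.
At the lower boundary (n = 1.0 to n = 1.6) the reflected ray undergoes a half-wave phase shift.
The two reflections differ by half a wavelength.
With one net inversion, constructive interference in reflection requires 2 n t = (m + ½) λ.
The sixth-smallest nonzero thickness corresponds to m = 5: t = (m + ½) λ / (2 n) = 5.50 × 444 / (2 × 1.0) = 1221 nm.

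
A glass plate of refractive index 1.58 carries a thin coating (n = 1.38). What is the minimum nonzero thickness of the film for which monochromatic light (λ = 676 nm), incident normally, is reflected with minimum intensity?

122 nm

Top surface (1.0 → 1.38): reflection off a higher-index medium gives a half-wave phase shift.
Bottom surface (1.38 → 1.58): reflection off a higher-index medium gives a half-wave phase shift.
Net: no relative phase inversion (both shifts match).
So the condition for destructive reflection is 2 n t = (m + ½) λ.
Minimum at m = 0: t = λ / (4 n) = 676 / (4 × 1.38) = 122 nm.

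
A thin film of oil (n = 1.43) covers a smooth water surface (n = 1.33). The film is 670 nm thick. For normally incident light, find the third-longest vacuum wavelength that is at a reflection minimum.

Ray reflecting at the top interface goes from n = 1.0 toward n = 1.43: a half-wave phase shift.
Ray reflecting at the bottom interface goes from n = 1.43 toward n = 1.33: no phase shift.
Exactly one π shift → a net half-wave offset.
So the condition for destructive reflection is 2 n t = m λ.
λ = 2 n t / m. The third-longest wavelength is m = 3: λ = 2 × 1.43 × 670 / 3.00 = 639 nm.

639 nm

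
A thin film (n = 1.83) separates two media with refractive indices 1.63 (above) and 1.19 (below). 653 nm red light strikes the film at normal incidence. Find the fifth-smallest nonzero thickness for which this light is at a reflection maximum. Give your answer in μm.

Top surface (1.63 → 1.83): reflection off a higher-index medium gives a half-wave phase shift.
At the lower boundary (n = 1.83 to n = 1.19) the reflected ray undergoes no phase shift.
Net: one phase inversion between the two reflected rays.
For bright reflection here: 2 n t = (m + ½) λ.
The fifth-smallest nonzero thickness corresponds to m = 4: t = (m + ½) λ / (2 n) = 4.50 × 653 / (2 × 1.83) = 803 nm.

0.803 μm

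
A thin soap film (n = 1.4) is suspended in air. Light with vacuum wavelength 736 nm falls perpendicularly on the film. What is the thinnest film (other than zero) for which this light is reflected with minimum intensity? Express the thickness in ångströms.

2629 Å

Ray reflecting at the top interface goes from n = 1.0 toward n = 1.4: a half-wave phase shift.
Bottom surface (1.4 → 1.0): reflection off a lower-index medium gives no phase shift.
Exactly one π shift → a net half-wave offset.
So the condition for destructive reflection is 2 n t = m λ.
Minimum nonzero at m = 1: t = λ / (2 n) = 736 / (2 × 1.4) = 263 nm.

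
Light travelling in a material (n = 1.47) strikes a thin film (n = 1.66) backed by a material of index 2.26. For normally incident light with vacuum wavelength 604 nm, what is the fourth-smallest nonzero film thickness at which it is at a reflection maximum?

Ray reflecting at the top interface goes from n = 1.47 toward n = 1.66: a half-wave phase shift.
Ray reflecting at the bottom interface goes from n = 1.66 toward n = 2.26: a half-wave phase shift.
The two reflections carry the same phase change, so no net offset.
For maximum reflection here: 2 n t = m λ.
The fourth-smallest nonzero thickness corresponds to m = 4: t = m λ / (2 n) = 4.00 × 604 / (2 × 1.66) = 728 nm.

728 nm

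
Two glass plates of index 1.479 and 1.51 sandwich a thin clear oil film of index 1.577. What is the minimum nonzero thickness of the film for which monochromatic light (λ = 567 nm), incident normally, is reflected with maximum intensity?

89.9 nm

Ray reflecting at the top interface goes from n = 1.479 toward n = 1.577: a half-wave phase shift.
Ray reflecting at the bottom interface goes from n = 1.577 toward n = 1.51: no phase shift.
Exactly one π shift → a net half-wave offset.
With one net inversion, constructive interference in reflection requires 2 n t = (m + ½) λ.
Minimum at m = 0: t = λ / (4 n) = 567 / (4 × 1.577) = 89.9 nm.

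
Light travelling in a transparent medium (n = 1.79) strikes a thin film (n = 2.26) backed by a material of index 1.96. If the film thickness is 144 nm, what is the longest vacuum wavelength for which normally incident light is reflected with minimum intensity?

651 nm

At the upper boundary (n = 1.79 to n = 2.26) the reflected ray undergoes a half-wave phase shift.
Ray reflecting at the bottom interface goes from n = 2.26 toward n = 1.96: no phase shift.
The two reflections differ by half a wavelength.
So the condition for destructive reflection is 2 n t = m λ.
λ = 2 n t / m. The longest wavelength is m = 1: λ = 2 × 2.26 × 144 / 1.00 = 651 nm.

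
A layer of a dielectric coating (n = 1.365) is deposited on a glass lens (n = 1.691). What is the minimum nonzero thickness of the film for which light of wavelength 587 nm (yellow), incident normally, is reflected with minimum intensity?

108 nm

Top surface (1.0 → 1.365): reflection off a higher-index medium gives a half-wave phase shift.
At the lower boundary (n = 1.365 to n = 1.691) the reflected ray undergoes a half-wave phase shift.
The two reflections carry the same phase change, so no net offset.
With no net inversion, destructive interference in reflection requires 2 n t = (m + ½) λ.
Minimum at m = 0: t = λ / (4 n) = 587 / (4 × 1.365) = 108 nm.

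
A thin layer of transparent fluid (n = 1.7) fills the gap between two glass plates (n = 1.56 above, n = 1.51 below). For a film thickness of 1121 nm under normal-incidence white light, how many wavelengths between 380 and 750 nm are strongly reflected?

5

Top surface (1.56 → 1.7): reflection off a higher-index medium gives a half-wave phase shift.
At the lower boundary (n = 1.7 to n = 1.51) the reflected ray undergoes no phase shift.
Net: one phase inversion between the two reflected rays.
So the condition for constructive reflection is 2 n t = (m + ½) λ.
λ = 2 n t / (m + ½) = 3811 / (m + ½) nm.
m=4: 847 nm (IR); m=5: 693 nm (visible); m=6: 586 nm (visible); m=7: 508 nm (visible); m=8: 448 nm (visible); m=9: 401 nm (visible); m=10: 363 nm (UV).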